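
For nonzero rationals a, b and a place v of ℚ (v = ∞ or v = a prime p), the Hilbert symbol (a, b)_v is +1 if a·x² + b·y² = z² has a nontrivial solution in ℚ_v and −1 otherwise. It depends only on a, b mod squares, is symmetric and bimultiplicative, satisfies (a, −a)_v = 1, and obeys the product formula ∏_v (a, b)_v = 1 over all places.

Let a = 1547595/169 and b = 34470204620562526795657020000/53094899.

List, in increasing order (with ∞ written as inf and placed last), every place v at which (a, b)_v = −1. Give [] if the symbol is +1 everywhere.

[2, 5]

(a, b) ≡ (595, 1122) mod (ℚ^×)²; places V = {2, 3, 5, 7, 11, 13, 17, 23, 31, ∞}.
(a,b)_7: α=1, u≡4; β=6, v≡4 (mod 7); (4|7)=+1, (4|7)=+1; sign (−1)^0·+1^6·+1^1 = +1.
(a,b)_11: α=0, u≡4; β=-1, v≡1 (mod 11); (4|11)=+1, (1|11)=+1; sign (−1)^0·+1^-1·+1^0 = +1.
(a,b)_13: α=-2, u≡10; β=-6, v≡9 (mod 13); (10|13)=+1, (9|13)=+1; sign (−1)^0·+1^-6·+1^-2 = +1.
(a,b)_31: α=0, u≡12; β=2, v≡13 (mod 31); (12|31)=-1, (13|31)=-1; sign (−1)^0·-1^2·-1^0 = +1.
(a,b)_17: α=3, u≡8; β=9, v≡9 (mod 17); (8|17)=+1, (9|17)=+1; sign (−1)^0·+1^9·+1^3 = +1.
(a,b)_2: α=0, β=5; u≡3, v≡1 (mod 8); ε(u)ε(v)=1·0, αω(v)=0·0, βω(u)=5·1; sum ≡ 1  ⇒  -1.
(a,b)_3: α=2, u≡1; β=5, v≡2 (mod 3); (1|3)=+1, (2|3)=-1; sign (−1)^0·+1^5·-1^2 = +1.
(a,b)_5: α=1, u≡1; β=4, v≡3 (mod 5); (1|5)=+1, (3|5)=-1; sign (−1)^0·+1^4·-1^1 = -1.
(a,b)_∞: sgn(595)=+, sgn(1122)=+, so +1.
(a,b)_23: α=0, u≡5; β=2, v≡13 (mod 23); (5|23)=-1, (13|23)=+1; sign (−1)^0·-1^2·+1^0 = +1.
Ram(595, 1122) = {2, 5}; no ℚ_2-point on the conic.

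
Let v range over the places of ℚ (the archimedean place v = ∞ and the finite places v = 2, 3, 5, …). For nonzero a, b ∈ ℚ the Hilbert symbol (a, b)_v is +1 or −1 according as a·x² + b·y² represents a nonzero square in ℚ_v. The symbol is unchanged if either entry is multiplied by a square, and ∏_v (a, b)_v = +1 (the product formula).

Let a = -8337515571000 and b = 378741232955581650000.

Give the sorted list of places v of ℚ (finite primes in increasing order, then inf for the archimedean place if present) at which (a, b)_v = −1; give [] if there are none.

[2, 23]

Mod squares: a ≡ -110, b ≡ 45885. Check v ∈ {∞, 2, 3, 5, 7, 11, 19, 23}.
v=∞: -110 < 0 and 45885 > 0  ⇒  (a,b)_∞ = +1.
v=19: a=19^2·(≡6), b=19^3·(≡14) mod 19; (6|19)=+1, (14|19)=-1; (−1)^{2·3·9}·(+1)^3·(-1)^2 = +1.
v=2: v_2(a)=3, v_2(b)=4; units ≡ 1, 5 (mod 8); ε·ε+αω+βω = 0·0+3·1+4·0 ≡ 1  ⇒  (a,b)_2 = -1.
v=5: a=5^3·(≡2), b=5^5·(≡3) mod 5; (2|5)=-1, (3|5)=-1; (−1)^{3·5·2}·(-1)^5·(-1)^3 = +1.
v=7: a=7^2·(≡4), b=7^3·(≡6) mod 7; (4|7)=+1, (6|7)=-1; (−1)^{2·3·3}·(+1)^3·(-1)^2 = +1.
v=3: a=3^4·(≡1), b=3^7·(≡1) mod 3; (1|3)=+1, (1|3)=+1; (−1)^{4·7·1}·(+1)^7·(+1)^4 = +1.
v=23: a=23^2·(≡17), b=23^3·(≡10) mod 23; (17|23)=-1, (10|23)=-1; (−1)^{2·3·11}·(-1)^3·(-1)^2 = -1.
v=11: a=11^1·(≡4), b=11^2·(≡1) mod 11; (4|11)=+1, (1|11)=+1; (−1)^{1·2·5}·(+1)^2·(+1)^1 = +1.
Ram(-110, 45885) = {2, 23}; no ℚ_2-point on the conic.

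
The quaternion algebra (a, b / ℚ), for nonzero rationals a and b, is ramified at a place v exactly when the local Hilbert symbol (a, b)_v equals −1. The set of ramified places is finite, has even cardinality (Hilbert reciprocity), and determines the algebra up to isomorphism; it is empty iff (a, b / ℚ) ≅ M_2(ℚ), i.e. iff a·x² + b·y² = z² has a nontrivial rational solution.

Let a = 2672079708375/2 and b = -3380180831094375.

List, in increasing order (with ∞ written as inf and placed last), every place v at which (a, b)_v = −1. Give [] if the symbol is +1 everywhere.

(a, b) ≡ (41230, -1043119) mod (ℚ^×)²; places V = {2, 3, 5, 7, 11, 19, 23, 31, ∞}.
(a,b)_3: α=4, u≡1; β=4, v≡2 (mod 3); (1|3)=+1, (2|3)=-1; sign (−1)^0·+1^4·-1^4 = +1.
(a,b)_11: α=2, u≡6; β=3, v≡6 (mod 11); (6|11)=-1, (6|11)=-1; sign (−1)^0·-1^3·-1^2 = -1.
(a,b)_19: α=1, u≡16; β=1, v≡9 (mod 19); (16|19)=+1, (9|19)=+1; sign (−1)^1·+1^1·+1^1 = -1.
(a,b)_5: α=3, u≡1; β=4, v≡4 (mod 5); (1|5)=+1, (4|5)=+1; sign (−1)^0·+1^4·+1^3 = +1.
(a,b)_31: α=1, u≡14; β=1, v≡13 (mod 31); (14|31)=+1, (13|31)=-1; sign (−1)^1·+1^1·-1^1 = +1.
(a,b)_7: α=1, u≡5; β=1, v≡6 (mod 7); (5|7)=-1, (6|7)=-1; sign (−1)^1·-1^1·-1^1 = -1.
(a,b)_23: α=2, u≡21; β=3, v≡13 (mod 23); (21|23)=-1, (13|23)=+1; sign (−1)^0·-1^3·+1^2 = -1.
(a,b)_∞: sgn(41230)=+, sgn(-1043119)=−, so +1.
(a,b)_2: α=-1, β=0; u≡7, v≡1 (mod 8); ε(u)ε(v)=1·0, αω(v)=-1·0, βω(u)=0·0; sum ≡ 0  ⇒  +1.
(41230, -1043119 / ℚ) ramifies at {7, 11, 19, 23}: a division algebra.

[7, 11, 19, 23]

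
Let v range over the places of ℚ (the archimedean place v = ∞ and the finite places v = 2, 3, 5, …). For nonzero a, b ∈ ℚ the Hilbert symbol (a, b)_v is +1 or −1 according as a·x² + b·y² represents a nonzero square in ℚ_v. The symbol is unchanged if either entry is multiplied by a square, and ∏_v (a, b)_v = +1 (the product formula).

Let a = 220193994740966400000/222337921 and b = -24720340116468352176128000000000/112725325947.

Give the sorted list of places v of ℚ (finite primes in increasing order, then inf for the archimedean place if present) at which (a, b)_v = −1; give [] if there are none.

[3, 7]

Mod squares: a ≡ 5610, b ≡ -2310. Check v ∈ {∞, 2, 3, 5, 7, 11, 13, 17, 19, 31, 37}.
v=2: v_2(a)=13, v_2(b)=21; units ≡ 5, 5 (mod 8); ε·ε+αω+βω = 0·0+13·1+21·1 ≡ 0  ⇒  (a,b)_2 = +1.
v=∞: 5610 > 0 and -2310 < 0  ⇒  (a,b)_∞ = +1.
v=3: a=3^1·(≡1), b=3^-1·(≡1) mod 3; (1|3)=+1, (1|3)=+1; (−1)^{1·-1·1}·(+1)^-1·(+1)^1 = -1.
v=5: a=5^5·(≡3), b=5^9·(≡2) mod 5; (3|5)=-1, (2|5)=-1; (−1)^{5·9·2}·(-1)^9·(-1)^5 = +1.
v=37: a=37^-2·(≡23), b=37^-2·(≡9) mod 37; (23|37)=-1, (9|37)=+1; (−1)^{-2·-2·18}·(-1)^-2·(+1)^-2 = +1.
v=7: a=7^6·(≡5), b=7^9·(≡5) mod 7; (5|7)=-1, (5|7)=-1; (−1)^{6·9·3}·(-1)^9·(-1)^6 = -1.
v=11: a=11^1·(≡9), b=11^1·(≡8) mod 11; (9|11)=+1, (8|11)=-1; (−1)^{1·1·5}·(+1)^1·(-1)^1 = +1.
v=13: a=13^-2·(≡6), b=13^-4·(≡9) mod 13; (6|13)=-1, (9|13)=+1; (−1)^{-2·-4·6}·(-1)^-4·(+1)^-2 = +1.
v=19: a=19^4·(≡5), b=19^6·(≡10) mod 19; (5|19)=+1, (10|19)=-1; (−1)^{4·6·9}·(+1)^6·(-1)^4 = +1.
v=17: a=17^1·(≡5), b=17^2·(≡13) mod 17; (5|17)=-1, (13|17)=+1; (−1)^{1·2·8}·(-1)^2·(+1)^1 = +1.
v=31: a=31^-2·(≡30), b=31^-2·(≡22) mod 31; (30|31)=-1, (22|31)=-1; (−1)^{-2·-2·15}·(-1)^-2·(-1)^-2 = +1.
|Ram(5610, -2310)| = 2, even; anisotropic at {3, 7}.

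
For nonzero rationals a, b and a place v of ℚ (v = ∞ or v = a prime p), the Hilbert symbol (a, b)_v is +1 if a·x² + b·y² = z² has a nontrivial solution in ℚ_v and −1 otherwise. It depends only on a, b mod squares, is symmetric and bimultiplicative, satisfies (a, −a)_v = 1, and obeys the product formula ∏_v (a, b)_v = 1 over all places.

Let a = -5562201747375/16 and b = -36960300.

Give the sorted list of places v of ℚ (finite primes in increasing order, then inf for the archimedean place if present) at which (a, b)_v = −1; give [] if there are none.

(a, b) ≡ (-455, -3) mod (ℚ^×)²; places V = {2, 3, 5, 7, 13, ∞}.
(a,b)_∞: sgn(-455)=−, sgn(-3)=−, so -1.
(a,b)_7: α=3, u≡5; β=0, v≡1 (mod 7); (5|7)=-1, (1|7)=+1; sign (−1)^0·-1^0·+1^3 = +1.
(a,b)_13: α=3, u≡12; β=2, v≡12 (mod 13); (12|13)=+1, (12|13)=+1; sign (−1)^0·+1^2·+1^3 = +1.
(a,b)_2: α=-4, β=2; u≡1, v≡5 (mod 8); ε(u)ε(v)=0·0, αω(v)=-4·1, βω(u)=2·0; sum ≡ 0  ⇒  +1.
(a,b)_5: α=3, u≡1; β=2, v≡3 (mod 5); (1|5)=+1, (3|5)=-1; sign (−1)^0·+1^2·-1^3 = -1.
(a,b)_3: α=10, u≡1; β=7, v≡2 (mod 3); (1|3)=+1, (2|3)=-1; sign (−1)^0·+1^7·-1^10 = +1.
Ram(-455, -3) = {5, ∞}; no ℚ_5-point on the conic.

[5, inf]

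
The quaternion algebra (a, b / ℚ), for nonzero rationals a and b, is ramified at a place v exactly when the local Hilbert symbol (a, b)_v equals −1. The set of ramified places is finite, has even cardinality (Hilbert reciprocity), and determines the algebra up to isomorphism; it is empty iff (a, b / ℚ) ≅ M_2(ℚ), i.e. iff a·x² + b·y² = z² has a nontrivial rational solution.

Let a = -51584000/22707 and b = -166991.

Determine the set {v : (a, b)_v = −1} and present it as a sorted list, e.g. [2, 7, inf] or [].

Mod squares: a ≡ -6045, b ≡ -166991. Check v ∈ {∞, 2, 3, 5, 11, 13, 17, 19, 29, 31, 47}.
v=13: a=13^1·(≡9), b=13^0·(≡7) mod 13; (9|13)=+1, (7|13)=-1; (−1)^{1·0·6}·(+1)^0·(-1)^1 = -1.
v=31: a=31^1·(≡26), b=31^0·(≡6) mod 31; (26|31)=-1, (6|31)=-1; (−1)^{1·0·15}·(-1)^0·(-1)^1 = -1.
v=29: a=29^-2·(≡9), b=29^0·(≡20) mod 29; (9|29)=+1, (20|29)=+1; (−1)^{-2·0·14}·(+1)^0·(+1)^-2 = +1.
v=2: v_2(a)=10, v_2(b)=0; units ≡ 3, 1 (mod 8); ε·ε+αω+βω = 1·0+10·0+0·1 ≡ 0  ⇒  (a,b)_2 = +1.
v=47: a=47^0·(≡32), b=47^1·(≡19) mod 47; (32|47)=+1, (19|47)=-1; (−1)^{0·1·23}·(+1)^1·(-1)^0 = +1.
v=19: a=19^0·(≡6), b=19^1·(≡8) mod 19; (6|19)=+1, (8|19)=-1; (−1)^{0·1·9}·(+1)^1·(-1)^0 = +1.
v=17: a=17^0·(≡10), b=17^1·(≡3) mod 17; (10|17)=-1, (3|17)=-1; (−1)^{0·1·8}·(-1)^1·(-1)^0 = -1.
v=3: a=3^-3·(≡1), b=3^0·(≡1) mod 3; (1|3)=+1, (1|3)=+1; (−1)^{-3·0·1}·(+1)^0·(+1)^-3 = +1.
v=5: a=5^3·(≡4), b=5^0·(≡4) mod 5; (4|5)=+1, (4|5)=+1; (−1)^{3·0·2}·(+1)^0·(+1)^3 = +1.
v=∞: -6045 < 0 and -166991 < 0  ⇒  (a,b)_∞ = -1.
v=11: a=11^0·(≡9), b=11^1·(≡10) mod 11; (9|11)=+1, (10|11)=-1; (−1)^{0·1·5}·(+1)^1·(-1)^0 = +1.
|Ram(-6045, -166991)| = 4, even; anisotropic at {13, 17, 31, ∞}.

[13, 17, 31, inf]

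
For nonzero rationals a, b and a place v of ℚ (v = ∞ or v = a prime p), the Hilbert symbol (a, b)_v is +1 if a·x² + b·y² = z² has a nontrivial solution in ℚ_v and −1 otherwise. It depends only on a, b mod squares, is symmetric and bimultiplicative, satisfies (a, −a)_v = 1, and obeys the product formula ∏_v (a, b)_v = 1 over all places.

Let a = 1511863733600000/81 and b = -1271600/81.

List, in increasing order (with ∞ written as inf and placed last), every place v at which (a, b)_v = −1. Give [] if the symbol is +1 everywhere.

[11, 17]

Mod squares: a ≡ 935, b ≡ -11. Check v ∈ {∞, 2, 3, 5, 11, 17}.
v=17: a=17^5·(≡8), b=17^2·(≡12) mod 17; (8|17)=+1, (12|17)=-1; (−1)^{5·2·8}·(+1)^2·(-1)^5 = -1.
v=∞: 935 > 0 and -11 < 0  ⇒  (a,b)_∞ = +1.
v=3: a=3^-4·(≡2), b=3^-4·(≡1) mod 3; (2|3)=-1, (1|3)=+1; (−1)^{-4·-4·1}·(-1)^-4·(+1)^-4 = +1.
v=11: a=11^3·(≡2), b=11^1·(≡8) mod 11; (2|11)=-1, (8|11)=-1; (−1)^{3·1·5}·(-1)^1·(-1)^3 = -1.
v=5: a=5^5·(≡2), b=5^2·(≡1) mod 5; (2|5)=-1, (1|5)=+1; (−1)^{5·2·2}·(-1)^2·(+1)^5 = +1.
v=2: v_2(a)=8, v_2(b)=4; units ≡ 7, 5 (mod 8); ε·ε+αω+βω = 1·0+8·1+4·0 ≡ 0  ⇒  (a,b)_2 = +1.
(935, -11 / ℚ) ramifies at {11, 17}: a division algebra.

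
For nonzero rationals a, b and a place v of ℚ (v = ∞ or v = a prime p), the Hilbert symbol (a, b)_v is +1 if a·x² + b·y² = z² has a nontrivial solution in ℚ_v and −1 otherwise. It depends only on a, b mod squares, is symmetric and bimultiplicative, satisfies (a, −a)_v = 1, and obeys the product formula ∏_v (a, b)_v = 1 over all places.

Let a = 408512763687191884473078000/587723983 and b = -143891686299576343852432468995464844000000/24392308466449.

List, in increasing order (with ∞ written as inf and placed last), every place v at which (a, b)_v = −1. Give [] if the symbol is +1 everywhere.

(a, b) ≡ (29785, -1891699) mod (ℚ^×)²; places V = {2, 3, 5, 7, 11, 17, 23, 29, 37, 41, 43, ∞}.
(a,b)_3: α=10, u≡1; β=14, v≡2 (mod 3); (1|3)=+1, (2|3)=-1; sign (−1)^0·+1^14·-1^10 = +1.
(a,b)_29: α=4, u≡2; β=5, v≡2 (mod 29); (2|29)=-1, (2|29)=-1; sign (−1)^0·-1^5·-1^4 = -1.
(a,b)_∞: sgn(29785)=+, sgn(-1891699)=−, so +1.
(a,b)_7: α=-5, u≡6; β=-8, v≡1 (mod 7); (6|7)=-1, (1|7)=+1; sign (−1)^0·-1^-8·+1^-5 = +1.
(a,b)_2: α=4, β=8; u≡1, v≡5 (mod 8); ε(u)ε(v)=0·0, αω(v)=4·1, βω(u)=8·0; sum ≡ 0  ⇒  +1.
(a,b)_5: α=3, u≡3; β=6, v≡1 (mod 5); (3|5)=-1, (1|5)=+1; sign (−1)^0·-1^6·+1^3 = +1.
(a,b)_37: α=1, u≡21; β=1, v≡1 (mod 37); (21|37)=+1, (1|37)=+1; sign (−1)^0·+1^1·+1^1 = +1.
(a,b)_17: α=-2, u≡2; β=-2, v≡6 (mod 17); (2|17)=+1, (6|17)=-1; sign (−1)^0·+1^-2·-1^-2 = +1.
(a,b)_43: α=4, u≡8; β=7, v≡19 (mod 43); (8|43)=-1, (19|43)=-1; sign (−1)^0·-1^7·-1^4 = -1.
(a,b)_41: α=2, u≡24; β=3, v≡35 (mod 41); (24|41)=-1, (35|41)=-1; sign (−1)^0·-1^3·-1^2 = -1.
(a,b)_23: α=1, u≡20; β=2, v≡15 (mod 23); (20|23)=-1, (15|23)=-1; sign (−1)^0·-1^2·-1^1 = -1.
(a,b)_11: α=-2, u≡6; β=-4, v≡9 (mod 11); (6|11)=-1, (9|11)=+1; sign (−1)^0·-1^-4·+1^-2 = +1.
|Ram(29785, -1891699)| = 4, even; anisotropic at {23, 29, 41, 43}.

[23, 29, 41, 43]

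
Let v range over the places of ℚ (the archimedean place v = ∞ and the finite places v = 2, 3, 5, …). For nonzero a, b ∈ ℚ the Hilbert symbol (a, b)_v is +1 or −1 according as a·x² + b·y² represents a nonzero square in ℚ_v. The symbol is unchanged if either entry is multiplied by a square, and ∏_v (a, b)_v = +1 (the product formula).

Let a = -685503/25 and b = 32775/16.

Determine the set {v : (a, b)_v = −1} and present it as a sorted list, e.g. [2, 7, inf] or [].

[3, 13]

(a, b) ≡ (-8463, 1311) mod (ℚ^×)²; places V = {2, 3, 5, 7, 13, 19, 23, 31, ∞}.
(a,b)_3: α=5, u≡2; β=1, v≡2 (mod 3); (2|3)=-1, (2|3)=-1; sign (−1)^1·-1^1·-1^5 = -1.
(a,b)_23: α=0, u≡6; β=1, v≡10 (mod 23); (6|23)=+1, (10|23)=-1; sign (−1)^0·+1^1·-1^0 = +1.
(a,b)_5: α=-2, u≡2; β=2, v≡1 (mod 5); (2|5)=-1, (1|5)=+1; sign (−1)^0·-1^2·+1^-2 = +1.
(a,b)_7: α=1, u≡2; β=0, v≡4 (mod 7); (2|7)=+1, (4|7)=+1; sign (−1)^0·+1^0·+1^1 = +1.
(a,b)_∞: sgn(-8463)=−, sgn(1311)=+, so +1.
(a,b)_31: α=1, u≡12; β=0, v≡16 (mod 31); (12|31)=-1, (16|31)=+1; sign (−1)^0·-1^0·+1^1 = +1.
(a,b)_2: α=0, β=-4; u≡1, v≡7 (mod 8); ε(u)ε(v)=0·1, αω(v)=0·0, βω(u)=-4·0; sum ≡ 0  ⇒  +1.
(a,b)_19: α=0, u≡6; β=1, v≡14 (mod 19); (6|19)=+1, (14|19)=-1; sign (−1)^0·+1^1·-1^0 = +1.
(a,b)_13: α=1, u≡3; β=0, v≡5 (mod 13); (3|13)=+1, (5|13)=-1; sign (−1)^0·+1^0·-1^1 = -1.
(-8463, 1311 / ℚ) ramifies at {3, 13}: a division algebra.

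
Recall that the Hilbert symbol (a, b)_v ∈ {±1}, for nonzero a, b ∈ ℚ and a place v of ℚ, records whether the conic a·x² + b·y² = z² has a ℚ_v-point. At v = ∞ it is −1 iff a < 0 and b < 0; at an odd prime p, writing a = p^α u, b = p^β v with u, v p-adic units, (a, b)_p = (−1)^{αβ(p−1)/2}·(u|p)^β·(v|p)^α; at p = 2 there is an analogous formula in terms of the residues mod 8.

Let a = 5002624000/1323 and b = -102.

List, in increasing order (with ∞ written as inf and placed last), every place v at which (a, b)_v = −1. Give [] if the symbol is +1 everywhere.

[2, 5, 17, 19]

(a, b) ≡ (4845, -102) mod (ℚ^×)²; places V = {2, 3, 5, 7, 11, 17, 19, ∞}.
(a,b)_5: α=3, u≡4; β=0, v≡3 (mod 5); (4|5)=+1, (3|5)=-1; sign (−1)^0·+1^0·-1^3 = -1.
(a,b)_3: α=-3, u≡1; β=1, v≡2 (mod 3); (1|3)=+1, (2|3)=-1; sign (−1)^1·+1^1·-1^-3 = +1.
(a,b)_11: α=2, u≡9; β=0, v≡8 (mod 11); (9|11)=+1, (8|11)=-1; sign (−1)^0·+1^0·-1^2 = +1.
(a,b)_17: α=1, u≡2; β=1, v≡11 (mod 17); (2|17)=+1, (11|17)=-1; sign (−1)^0·+1^1·-1^1 = -1.
(a,b)_2: α=10, β=1; u≡5, v≡5 (mod 8); ε(u)ε(v)=0·0, αω(v)=10·1, βω(u)=1·1; sum ≡ 1  ⇒  -1.
(a,b)_19: α=1, u≡13; β=0, v≡12 (mod 19); (13|19)=-1, (12|19)=-1; sign (−1)^0·-1^0·-1^1 = -1.
(a,b)_∞: sgn(4845)=+, sgn(-102)=−, so +1.
(a,b)_7: α=-2, u≡4; β=0, v≡3 (mod 7); (4|7)=+1, (3|7)=-1; sign (−1)^0·+1^0·-1^-2 = +1.
Ram(4845, -102) = {2, 5, 17, 19}; no ℚ_2-point on the conic.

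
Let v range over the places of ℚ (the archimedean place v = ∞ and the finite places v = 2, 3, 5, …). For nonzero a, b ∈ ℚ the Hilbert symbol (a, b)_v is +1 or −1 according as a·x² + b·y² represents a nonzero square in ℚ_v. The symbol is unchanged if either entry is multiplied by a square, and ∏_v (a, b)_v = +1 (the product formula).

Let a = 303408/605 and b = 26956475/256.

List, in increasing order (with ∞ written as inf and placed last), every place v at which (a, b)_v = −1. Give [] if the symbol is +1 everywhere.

Mod squares: a ≡ 215, b ≡ 3731. Check v ∈ {∞, 2, 3, 5, 7, 11, 13, 17, 41, 43}.
v=11: a=11^-2·(≡10), b=11^0·(≡6) mod 11; (10|11)=-1, (6|11)=-1; (−1)^{-2·0·5}·(-1)^0·(-1)^-2 = +1.
v=2: v_2(a)=4, v_2(b)=-8; units ≡ 7, 3 (mod 8); ε·ε+αω+βω = 1·1+4·1+-8·0 ≡ 1  ⇒  (a,b)_2 = -1.
v=41: a=41^0·(≡32), b=41^1·(≡4) mod 41; (32|41)=+1, (4|41)=+1; (−1)^{0·1·20}·(+1)^1·(+1)^0 = +1.
v=43: a=43^1·(≡30), b=43^0·(≡5) mod 43; (30|43)=-1, (5|43)=-1; (−1)^{1·0·21}·(-1)^0·(-1)^1 = -1.
v=3: a=3^2·(≡2), b=3^0·(≡2) mod 3; (2|3)=-1, (2|3)=-1; (−1)^{2·0·1}·(-1)^0·(-1)^2 = +1.
v=7: a=7^2·(≡6), b=7^1·(≡2) mod 7; (6|7)=-1, (2|7)=+1; (−1)^{2·1·3}·(-1)^1·(+1)^2 = -1.
v=5: a=5^-1·(≡3), b=5^2·(≡4) mod 5; (3|5)=-1, (4|5)=+1; (−1)^{-1·2·2}·(-1)^2·(+1)^-1 = +1.
v=13: a=13^0·(≡2), b=13^1·(≡4) mod 13; (2|13)=-1, (4|13)=+1; (−1)^{0·1·6}·(-1)^1·(+1)^0 = -1.
v=∞: 215 > 0 and 3731 > 0  ⇒  (a,b)_∞ = +1.
v=17: a=17^0·(≡6), b=17^2·(≡13) mod 17; (6|17)=-1, (13|17)=+1; (−1)^{0·2·8}·(-1)^2·(+1)^0 = +1.
(215, 3731 / ℚ) ramifies at {2, 7, 13, 43}: a division algebra.

[2, 7, 13, 43]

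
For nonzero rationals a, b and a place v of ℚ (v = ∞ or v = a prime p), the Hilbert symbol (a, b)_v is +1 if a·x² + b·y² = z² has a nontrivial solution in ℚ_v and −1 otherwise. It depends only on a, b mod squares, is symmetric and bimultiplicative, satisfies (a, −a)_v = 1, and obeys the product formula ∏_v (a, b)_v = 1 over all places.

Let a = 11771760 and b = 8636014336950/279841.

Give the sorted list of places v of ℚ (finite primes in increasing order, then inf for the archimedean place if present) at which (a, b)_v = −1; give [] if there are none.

Mod squares: a ≡ 15015, b ≡ 22. Check v ∈ {∞, 2, 3, 5, 7, 11, 13, 17, 23}.
v=7: a=7^3·(≡6), b=7^2·(≡1) mod 7; (6|7)=-1, (1|7)=+1; (−1)^{3·2·3}·(-1)^2·(+1)^3 = +1.
v=17: a=17^0·(≡8), b=17^2·(≡14) mod 17; (8|17)=+1, (14|17)=-1; (−1)^{0·2·8}·(+1)^2·(-1)^0 = +1.
v=3: a=3^1·(≡1), b=3^8·(≡1) mod 3; (1|3)=+1, (1|3)=+1; (−1)^{1·8·1}·(+1)^8·(+1)^1 = +1.
v=23: a=23^0·(≡15), b=23^-4·(≡5) mod 23; (15|23)=-1, (5|23)=-1; (−1)^{0·-4·11}·(-1)^-4·(-1)^0 = +1.
v=13: a=13^1·(≡5), b=13^2·(≡9) mod 13; (5|13)=-1, (9|13)=+1; (−1)^{1·2·6}·(-1)^2·(+1)^1 = +1.
v=2: v_2(a)=4, v_2(b)=1; units ≡ 7, 3 (mod 8); ε·ε+αω+βω = 1·1+4·1+1·0 ≡ 1  ⇒  (a,b)_2 = -1.
v=5: a=5^1·(≡2), b=5^2·(≡3) mod 5; (2|5)=-1, (3|5)=-1; (−1)^{1·2·2}·(-1)^2·(-1)^1 = -1.
v=11: a=11^1·(≡3), b=11^1·(≡7) mod 11; (3|11)=+1, (7|11)=-1; (−1)^{1·1·5}·(+1)^1·(-1)^1 = +1.
v=∞: 15015 > 0 and 22 > 0  ⇒  (a,b)_∞ = +1.
(15015, 22 / ℚ) ramifies at {2, 5}: a division algebra.

[2, 5]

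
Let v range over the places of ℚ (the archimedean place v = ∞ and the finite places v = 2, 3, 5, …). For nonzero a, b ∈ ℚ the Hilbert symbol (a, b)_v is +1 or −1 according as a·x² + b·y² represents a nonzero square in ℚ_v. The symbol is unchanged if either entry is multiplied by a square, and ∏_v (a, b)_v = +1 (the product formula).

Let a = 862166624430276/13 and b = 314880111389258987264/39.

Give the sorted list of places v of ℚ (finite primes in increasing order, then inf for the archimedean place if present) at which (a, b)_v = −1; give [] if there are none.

Mod squares: a ≡ 13, b ≡ 2003001. Check v ∈ {∞, 2, 3, 7, 11, 13, 23, 29}.
v=29: a=29^4·(≡7), b=29^5·(≡16) mod 29; (7|29)=+1, (16|29)=+1; (−1)^{4·5·14}·(+1)^5·(+1)^4 = +1.
v=23: a=23^4·(≡2), b=23^5·(≡18) mod 23; (2|23)=+1, (18|23)=+1; (−1)^{4·5·11}·(+1)^5·(+1)^4 = +1.
v=∞: 13 > 0 and 2003001 > 0  ⇒  (a,b)_∞ = +1.
v=11: a=11^2·(≡10), b=11^3·(≡2) mod 11; (10|11)=-1, (2|11)=-1; (−1)^{2·3·5}·(-1)^3·(-1)^2 = -1.
v=7: a=7^0·(≡3), b=7^1·(≡4) mod 7; (3|7)=-1, (4|7)=+1; (−1)^{0·1·3}·(-1)^1·(+1)^0 = -1.
v=13: a=13^-1·(≡9), b=13^-1·(≡10) mod 13; (9|13)=+1, (10|13)=+1; (−1)^{-1·-1·6}·(+1)^-1·(+1)^-1 = +1.
v=2: v_2(a)=2, v_2(b)=8; units ≡ 5, 1 (mod 8); ε·ε+αω+βω = 0·0+2·0+8·1 ≡ 0  ⇒  (a,b)_2 = +1.
v=3: a=3^2·(≡1), b=3^-1·(≡2) mod 3; (1|3)=+1, (2|3)=-1; (−1)^{2·-1·1}·(+1)^-1·(-1)^2 = +1.
|Ram(13, 2003001)| = 2, even; anisotropic at {7, 11}.

[7, 11]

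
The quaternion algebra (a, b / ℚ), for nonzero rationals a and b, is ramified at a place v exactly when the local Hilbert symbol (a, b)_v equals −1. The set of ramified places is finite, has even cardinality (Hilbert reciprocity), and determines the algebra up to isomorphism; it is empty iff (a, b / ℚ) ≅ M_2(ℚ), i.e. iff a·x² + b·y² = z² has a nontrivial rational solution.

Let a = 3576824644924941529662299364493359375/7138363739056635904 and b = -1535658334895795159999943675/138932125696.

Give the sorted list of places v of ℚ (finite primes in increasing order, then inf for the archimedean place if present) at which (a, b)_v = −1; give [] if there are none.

Mod squares: a ≡ 5423, b ≡ -643467. Check v ∈ {∞, 2, 3, 5, 7, 11, 13, 17, 23, 29, 31, 37, 43}.
v=3: a=3^4·(≡2), b=3^7·(≡2) mod 3; (2|3)=-1, (2|3)=-1; (−1)^{4·7·1}·(-1)^7·(-1)^4 = -1.
v=∞: 5423 > 0 and -643467 < 0  ⇒  (a,b)_∞ = +1.
v=5: a=5^8·(≡2), b=5^2·(≡3) mod 5; (2|5)=-1, (3|5)=-1; (−1)^{8·2·2}·(-1)^2·(-1)^8 = +1.
v=2: v_2(a)=-44, v_2(b)=-24; units ≡ 7, 5 (mod 8); ε·ε+αω+βω = 1·0+-44·1+-24·0 ≡ 0  ⇒  (a,b)_2 = +1.
v=43: a=43^2·(≡39), b=43^2·(≡8) mod 43; (39|43)=-1, (8|43)=-1; (−1)^{2·2·21}·(-1)^2·(-1)^2 = +1.
v=11: a=11^5·(≡4), b=11^3·(≡9) mod 11; (4|11)=+1, (9|11)=+1; (−1)^{5·3·5}·(+1)^3·(+1)^5 = -1.
v=29: a=29^3·(≡25), b=29^2·(≡27) mod 29; (25|29)=+1, (27|29)=-1; (−1)^{3·2·14}·(+1)^2·(-1)^3 = -1.
v=13: a=13^-2·(≡6), b=13^-2·(≡2) mod 13; (6|13)=-1, (2|13)=-1; (−1)^{-2·-2·6}·(-1)^-2·(-1)^-2 = +1.
v=31: a=31^4·(≡26), b=31^3·(≡21) mod 31; (26|31)=-1, (21|31)=-1; (−1)^{4·3·15}·(-1)^3·(-1)^4 = -1.
v=7: a=7^-4·(≡5), b=7^-2·(≡4) mod 7; (5|7)=-1, (4|7)=+1; (−1)^{-4·-2·3}·(-1)^-2·(+1)^-4 = +1.
v=23: a=23^2·(≡3), b=23^2·(≡6) mod 23; (3|23)=+1, (6|23)=+1; (−1)^{2·2·11}·(+1)^2·(+1)^2 = +1.
v=17: a=17^1·(≡13), b=17^1·(≡8) mod 17; (13|17)=+1, (8|17)=+1; (−1)^{1·1·8}·(+1)^1·(+1)^1 = +1.
v=37: a=37^4·(≡4), b=37^3·(≡3) mod 37; (4|37)=+1, (3|37)=+1; (−1)^{4·3·18}·(+1)^3·(+1)^4 = +1.
|Ram(5423, -643467)| = 4, even; anisotropic at {3, 11, 29, 31}.

[3, 11, 29, 31]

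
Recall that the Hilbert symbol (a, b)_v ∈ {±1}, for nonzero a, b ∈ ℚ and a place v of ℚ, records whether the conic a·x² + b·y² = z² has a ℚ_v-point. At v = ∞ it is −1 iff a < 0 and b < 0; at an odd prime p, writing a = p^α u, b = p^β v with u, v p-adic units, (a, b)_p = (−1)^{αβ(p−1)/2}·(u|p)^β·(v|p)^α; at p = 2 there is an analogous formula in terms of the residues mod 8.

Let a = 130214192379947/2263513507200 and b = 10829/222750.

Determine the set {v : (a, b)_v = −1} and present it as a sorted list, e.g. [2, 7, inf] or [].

[2, 11, 13, 17]

(a, b) ≡ (7106, 24310) mod (ℚ^×)²; places V = {2, 3, 5, 7, 11, 13, 17, 19, ∞}.
(a,b)_19: α=1, u≡15; β=0, v≡16 (mod 19); (15|19)=-1, (16|19)=+1; sign (−1)^0·-1^0·+1^1 = +1.
(a,b)_17: α=5, u≡14; β=1, v≡9 (mod 17); (14|17)=-1, (9|17)=+1; sign (−1)^0·-1^1·+1^5 = -1.
(a,b)_7: α=0, u≡4; β=2, v≡6 (mod 7); (4|7)=+1, (6|7)=-1; sign (−1)^0·+1^2·-1^0 = +1.
(a,b)_11: α=-3, u≡8; β=-1, v≡6 (mod 11); (8|11)=-1, (6|11)=-1; sign (−1)^1·-1^-1·-1^-3 = -1.
(a,b)_∞: sgn(7106)=+, sgn(24310)=+, so +1.
(a,b)_13: α=6, u≡6; β=1, v≡5 (mod 13); (6|13)=-1, (5|13)=-1; sign (−1)^0·-1^1·-1^6 = -1.
(a,b)_2: α=-7, β=-1; u≡1, v≡3 (mod 8); ε(u)ε(v)=0·1, αω(v)=-7·1, βω(u)=-1·0; sum ≡ 1  ⇒  -1.
(a,b)_5: α=-2, u≡4; β=-3, v≡2 (mod 5); (4|5)=+1, (2|5)=-1; sign (−1)^0·+1^-3·-1^-2 = +1.
(a,b)_3: α=-12, u≡2; β=-4, v≡1 (mod 3); (2|3)=-1, (1|3)=+1; sign (−1)^0·-1^-4·+1^-12 = +1.
(7106, 24310 / ℚ) ramifies at {2, 11, 13, 17}: a division algebra.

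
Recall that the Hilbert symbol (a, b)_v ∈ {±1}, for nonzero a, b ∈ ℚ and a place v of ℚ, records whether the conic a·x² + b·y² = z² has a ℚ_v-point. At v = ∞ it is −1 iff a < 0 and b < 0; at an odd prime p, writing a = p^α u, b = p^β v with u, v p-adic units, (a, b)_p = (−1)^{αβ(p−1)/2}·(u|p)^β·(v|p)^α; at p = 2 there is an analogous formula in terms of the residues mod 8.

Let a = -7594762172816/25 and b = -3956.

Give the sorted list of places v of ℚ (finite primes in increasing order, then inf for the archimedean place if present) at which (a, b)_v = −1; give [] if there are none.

[2, 17, 23, 43, 47, inf]

Mod squares: a ≡ -18312281, b ≡ -989. Check v ∈ {∞, 2, 5, 7, 13, 17, 23, 41, 43, 47}.
v=23: a=23^2·(≡20), b=23^1·(≡12) mod 23; (20|23)=-1, (12|23)=+1; (−1)^{2·1·11}·(-1)^1·(+1)^2 = -1.
v=17: a=17^1·(≡6), b=17^0·(≡5) mod 17; (6|17)=-1, (5|17)=-1; (−1)^{1·0·8}·(-1)^0·(-1)^1 = -1.
v=43: a=43^1·(≡26), b=43^1·(≡37) mod 43; (26|43)=-1, (37|43)=-1; (−1)^{1·1·21}·(-1)^1·(-1)^1 = -1.
v=41: a=41^1·(≡6), b=41^0·(≡21) mod 41; (6|41)=-1, (21|41)=+1; (−1)^{1·0·20}·(-1)^0·(+1)^1 = +1.
v=47: a=47^1·(≡6), b=47^0·(≡39) mod 47; (6|47)=+1, (39|47)=-1; (−1)^{1·0·23}·(+1)^0·(-1)^1 = -1.
v=13: a=13^1·(≡12), b=13^0·(≡9) mod 13; (12|13)=+1, (9|13)=+1; (−1)^{1·0·6}·(+1)^0·(+1)^1 = +1.
v=5: a=5^-2·(≡4), b=5^0·(≡4) mod 5; (4|5)=+1, (4|5)=+1; (−1)^{-2·0·2}·(+1)^0·(+1)^-2 = +1.
v=2: v_2(a)=4, v_2(b)=2; units ≡ 7, 3 (mod 8); ε·ε+αω+βω = 1·1+4·1+2·0 ≡ 1  ⇒  (a,b)_2 = -1.
v=7: a=7^2·(≡5), b=7^0·(≡6) mod 7; (5|7)=-1, (6|7)=-1; (−1)^{2·0·3}·(-1)^0·(-1)^2 = +1.
v=∞: -18312281 < 0 and -989 < 0  ⇒  (a,b)_∞ = -1.
Ram(-18312281, -989) = {2, 17, 23, 43, 47, ∞}; no ℚ_2-point on the conic.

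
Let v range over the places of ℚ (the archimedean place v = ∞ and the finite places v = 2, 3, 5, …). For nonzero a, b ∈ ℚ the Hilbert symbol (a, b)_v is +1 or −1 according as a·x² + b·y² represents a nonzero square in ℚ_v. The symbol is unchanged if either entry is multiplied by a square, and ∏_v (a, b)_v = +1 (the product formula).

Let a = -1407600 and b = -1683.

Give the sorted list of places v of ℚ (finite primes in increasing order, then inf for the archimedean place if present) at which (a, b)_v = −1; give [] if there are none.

[23, inf]

Mod squares: a ≡ -391, b ≡ -187. Check v ∈ {∞, 2, 3, 5, 11, 17, 23}.
v=23: a=23^1·(≡3), b=23^0·(≡19) mod 23; (3|23)=+1, (19|23)=-1; (−1)^{1·0·11}·(+1)^0·(-1)^1 = -1.
v=11: a=11^0·(≡4), b=11^1·(≡1) mod 11; (4|11)=+1, (1|11)=+1; (−1)^{0·1·5}·(+1)^1·(+1)^0 = +1.
v=∞: -391 < 0 and -187 < 0  ⇒  (a,b)_∞ = -1.
v=5: a=5^2·(≡1), b=5^0·(≡2) mod 5; (1|5)=+1, (2|5)=-1; (−1)^{2·0·2}·(+1)^0·(-1)^2 = +1.
v=2: v_2(a)=4, v_2(b)=0; units ≡ 1, 5 (mod 8); ε·ε+αω+βω = 0·0+4·1+0·0 ≡ 0  ⇒  (a,b)_2 = +1.
v=17: a=17^1·(≡7), b=17^1·(≡3) mod 17; (7|17)=-1, (3|17)=-1; (−1)^{1·1·8}·(-1)^1·(-1)^1 = +1.
v=3: a=3^2·(≡2), b=3^2·(≡2) mod 3; (2|3)=-1, (2|3)=-1; (−1)^{2·2·1}·(-1)^2·(-1)^2 = +1.
(-391, -187 / ℚ) ramifies at {23, ∞}: a division algebra.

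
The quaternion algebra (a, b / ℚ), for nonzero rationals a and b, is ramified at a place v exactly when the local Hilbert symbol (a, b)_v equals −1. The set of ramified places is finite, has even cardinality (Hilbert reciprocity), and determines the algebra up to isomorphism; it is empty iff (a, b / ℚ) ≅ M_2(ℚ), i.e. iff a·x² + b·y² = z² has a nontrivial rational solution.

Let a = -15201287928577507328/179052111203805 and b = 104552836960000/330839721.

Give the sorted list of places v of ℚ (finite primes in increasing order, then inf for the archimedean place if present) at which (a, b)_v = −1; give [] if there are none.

(a, b) ≡ (-1137235, 3866599) mod (ℚ^×)²; places V = {2, 3, 5, 7, 11, 13, 17, 23, 29, 31, 43, 47, ∞}.
(a,b)_17: α=6, u≡12; β=1, v≡16 (mod 17); (12|17)=-1, (16|17)=+1; sign (−1)^0·-1^1·+1^6 = -1.
(a,b)_13: α=2, u≡7; β=2, v≡4 (mod 13); (7|13)=-1, (4|13)=+1; sign (−1)^0·-1^2·+1^2 = +1.
(a,b)_∞: sgn(-1137235)=−, sgn(3866599)=+, so +1.
(a,b)_11: α=1, u≡9; β=1, v≡1 (mod 11); (9|11)=+1, (1|11)=+1; sign (−1)^1·+1^1·+1^1 = -1.
(a,b)_3: α=-4, u≡2; β=-4, v≡1 (mod 3); (2|3)=-1, (1|3)=+1; sign (−1)^0·-1^-4·+1^-4 = +1.
(a,b)_23: α=1, u≡17; β=1, v≡13 (mod 23); (17|23)=-1, (13|23)=+1; sign (−1)^1·-1^1·+1^1 = +1.
(a,b)_47: α=-4, u≡37; β=-2, v≡6 (mod 47); (37|47)=+1, (6|47)=+1; sign (−1)^0·+1^-2·+1^-4 = +1.
(a,b)_31: α=1, u≡9; β=1, v≡16 (mod 31); (9|31)=+1, (16|31)=+1; sign (−1)^1·+1^1·+1^1 = -1.
(a,b)_43: α=-2, u≡7; β=-2, v≡37 (mod 43); (7|43)=-1, (37|43)=-1; sign (−1)^0·-1^-2·-1^-2 = +1.
(a,b)_29: α=1, u≡25; β=1, v≡26 (mod 29); (25|29)=+1, (26|29)=-1; sign (−1)^0·+1^1·-1^1 = -1.
(a,b)_2: α=14, β=8; u≡5, v≡7 (mod 8); ε(u)ε(v)=0·1, αω(v)=14·0, βω(u)=8·1; sum ≡ 0  ⇒  +1.
(a,b)_7: α=-2, u≡6; β=0, v≡1 (mod 7); (6|7)=-1, (1|7)=+1; sign (−1)^0·-1^0·+1^-2 = +1.
(a,b)_5: α=-1, u≡2; β=4, v≡1 (mod 5); (2|5)=-1, (1|5)=+1; sign (−1)^0·-1^4·+1^-1 = +1.
(-1137235, 3866599 / ℚ) ramifies at {11, 17, 29, 31}: a division algebra.

[11, 17, 29, 31]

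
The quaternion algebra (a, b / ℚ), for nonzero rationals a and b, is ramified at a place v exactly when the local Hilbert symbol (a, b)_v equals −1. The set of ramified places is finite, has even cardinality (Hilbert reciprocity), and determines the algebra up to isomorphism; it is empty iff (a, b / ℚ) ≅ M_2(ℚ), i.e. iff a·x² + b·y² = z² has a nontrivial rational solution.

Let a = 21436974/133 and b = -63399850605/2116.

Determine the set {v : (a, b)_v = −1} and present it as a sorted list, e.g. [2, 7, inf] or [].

[5, 19]

(a, b) ≡ (23142, -3045) mod (ℚ^×)²; places V = {2, 3, 5, 7, 13, 19, 23, 29, ∞}.
(a,b)_23: α=0, u≡3; β=-2, v≡19 (mod 23); (3|23)=+1, (19|23)=-1; sign (−1)^0·+1^-2·-1^0 = +1.
(a,b)_2: α=1, β=-2; u≡3, v≡3 (mod 8); ε(u)ε(v)=1·1, αω(v)=1·1, βω(u)=-2·1; sum ≡ 0  ⇒  +1.
(a,b)_19: α=-1, u≡13; β=0, v≡18 (mod 19); (13|19)=-1, (18|19)=-1; sign (−1)^0·-1^0·-1^-1 = -1.
(a,b)_13: α=2, u≡6; β=4, v≡1 (mod 13); (6|13)=-1, (1|13)=+1; sign (−1)^0·-1^4·+1^2 = +1.
(a,b)_7: α=-1, u≡4; β=1, v≡3 (mod 7); (4|7)=+1, (3|7)=-1; sign (−1)^1·+1^1·-1^-1 = +1.
(a,b)_29: α=1, u≡10; β=1, v≡2 (mod 29); (10|29)=-1, (2|29)=-1; sign (−1)^0·-1^1·-1^1 = +1.
(a,b)_3: α=7, u≡1; β=7, v≡2 (mod 3); (1|3)=+1, (2|3)=-1; sign (−1)^1·+1^7·-1^7 = +1.
(a,b)_∞: sgn(23142)=+, sgn(-3045)=−, so +1.
(a,b)_5: α=0, u≡3; β=1, v≡4 (mod 5); (3|5)=-1, (4|5)=+1; sign (−1)^0·-1^1·+1^0 = -1.
|Ram(23142, -3045)| = 2, even; anisotropic at {5, 19}.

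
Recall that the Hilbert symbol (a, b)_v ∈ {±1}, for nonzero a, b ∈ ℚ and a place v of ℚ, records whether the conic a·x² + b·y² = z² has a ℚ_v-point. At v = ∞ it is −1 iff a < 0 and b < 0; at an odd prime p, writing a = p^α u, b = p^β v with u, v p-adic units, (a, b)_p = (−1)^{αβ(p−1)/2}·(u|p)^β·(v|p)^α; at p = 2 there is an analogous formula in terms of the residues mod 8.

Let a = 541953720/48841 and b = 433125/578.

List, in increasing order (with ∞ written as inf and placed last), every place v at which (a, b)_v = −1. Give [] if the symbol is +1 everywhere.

Mod squares: a ≡ 6270, b ≡ 154. Check v ∈ {∞, 2, 3, 5, 7, 11, 13, 17, 19}.
v=11: a=11^1·(≡4), b=11^1·(≡1) mod 11; (4|11)=+1, (1|11)=+1; (−1)^{1·1·5}·(+1)^1·(+1)^1 = -1.
v=5: a=5^1·(≡4), b=5^4·(≡1) mod 5; (4|5)=+1, (1|5)=+1; (−1)^{1·4·2}·(+1)^4·(+1)^1 = +1.
v=13: a=13^-2·(≡3), b=13^0·(≡5) mod 13; (3|13)=+1, (5|13)=-1; (−1)^{-2·0·6}·(+1)^0·(-1)^-2 = +1.
v=7: a=7^4·(≡6), b=7^1·(≡4) mod 7; (6|7)=-1, (4|7)=+1; (−1)^{4·1·3}·(-1)^1·(+1)^4 = -1.
v=∞: 6270 > 0 and 154 > 0  ⇒  (a,b)_∞ = +1.
v=17: a=17^-2·(≡7), b=17^-2·(≡8) mod 17; (7|17)=-1, (8|17)=+1; (−1)^{-2·-2·8}·(-1)^-2·(+1)^-2 = +1.
v=3: a=3^3·(≡2), b=3^2·(≡1) mod 3; (2|3)=-1, (1|3)=+1; (−1)^{3·2·1}·(-1)^2·(+1)^3 = +1.
v=19: a=19^1·(≡17), b=19^0·(≡12) mod 19; (17|19)=+1, (12|19)=-1; (−1)^{1·0·9}·(+1)^0·(-1)^1 = -1.
v=2: v_2(a)=3, v_2(b)=-1; units ≡ 7, 5 (mod 8); ε·ε+αω+βω = 1·0+3·1+-1·0 ≡ 1  ⇒  (a,b)_2 = -1.
Ram(6270, 154) = {2, 7, 11, 19}; no ℚ_2-point on the conic.

[2, 7, 11, 19]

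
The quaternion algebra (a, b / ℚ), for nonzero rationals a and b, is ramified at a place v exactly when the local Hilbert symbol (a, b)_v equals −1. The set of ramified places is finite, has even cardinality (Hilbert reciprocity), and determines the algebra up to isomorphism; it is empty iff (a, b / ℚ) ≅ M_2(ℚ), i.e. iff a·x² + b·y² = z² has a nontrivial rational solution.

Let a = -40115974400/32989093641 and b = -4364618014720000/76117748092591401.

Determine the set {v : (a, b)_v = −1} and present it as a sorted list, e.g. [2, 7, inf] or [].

Mod squares: a ≡ -41, b ≡ -697. Check v ∈ {∞, 2, 3, 5, 7, 17, 23, 31, 41}.
v=5: a=5^2·(≡4), b=5^4·(≡3) mod 5; (4|5)=+1, (3|5)=-1; (−1)^{2·4·2}·(+1)^4·(-1)^2 = +1.
v=31: a=31^-4·(≡23), b=31^-6·(≡19) mod 31; (23|31)=-1, (19|31)=+1; (−1)^{-4·-6·15}·(-1)^-6·(+1)^-4 = +1.
v=7: a=7^-2·(≡4), b=7^-6·(≡5) mod 7; (4|7)=+1, (5|7)=-1; (−1)^{-2·-6·3}·(+1)^-6·(-1)^-2 = +1.
v=23: a=23^2·(≡17), b=23^2·(≡9) mod 23; (17|23)=-1, (9|23)=+1; (−1)^{2·2·11}·(-1)^2·(+1)^2 = +1.
v=41: a=41^1·(≡32), b=41^1·(≡11) mod 41; (32|41)=+1, (11|41)=-1; (−1)^{1·1·20}·(+1)^1·(-1)^1 = -1.
v=3: a=3^-6·(≡1), b=3^-6·(≡2) mod 3; (1|3)=+1, (2|3)=-1; (−1)^{-6·-6·1}·(+1)^-6·(-1)^-6 = +1.
v=2: v_2(a)=8, v_2(b)=16; units ≡ 7, 7 (mod 8); ε·ε+αω+βω = 1·1+8·0+16·0 ≡ 1  ⇒  (a,b)_2 = -1.
v=17: a=17^2·(≡7), b=17^3·(≡11) mod 17; (7|17)=-1, (11|17)=-1; (−1)^{2·3·8}·(-1)^3·(-1)^2 = -1.
v=∞: -41 < 0 and -697 < 0  ⇒  (a,b)_∞ = -1.
Ram(-41, -697) = {2, 17, 41, ∞}; no ℚ_2-point on the conic.

[2, 17, 41, inf]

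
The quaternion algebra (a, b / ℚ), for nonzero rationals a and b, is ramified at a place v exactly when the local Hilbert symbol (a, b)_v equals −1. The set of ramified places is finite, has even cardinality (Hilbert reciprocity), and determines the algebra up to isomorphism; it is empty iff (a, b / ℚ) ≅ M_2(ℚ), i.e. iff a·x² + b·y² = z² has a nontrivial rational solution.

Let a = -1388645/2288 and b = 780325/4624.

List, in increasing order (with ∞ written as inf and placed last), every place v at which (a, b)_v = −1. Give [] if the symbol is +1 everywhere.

[5, 11]

Mod squares: a ≡ -715, b ≡ 13. Check v ∈ {∞, 2, 5, 7, 11, 13, 17, 31}.
v=17: a=17^2·(≡4), b=17^-2·(≡9) mod 17; (4|17)=+1, (9|17)=+1; (−1)^{2·-2·8}·(+1)^-2·(+1)^2 = +1.
v=2: v_2(a)=-4, v_2(b)=-4; units ≡ 5, 5 (mod 8); ε·ε+αω+βω = 0·0+-4·1+-4·1 ≡ 0  ⇒  (a,b)_2 = +1.
v=7: a=7^0·(≡6), b=7^4·(≡6) mod 7; (6|7)=-1, (6|7)=-1; (−1)^{0·4·3}·(-1)^4·(-1)^0 = +1.
v=13: a=13^-1·(≡4), b=13^1·(≡12) mod 13; (4|13)=+1, (12|13)=+1; (−1)^{-1·1·6}·(+1)^1·(+1)^-1 = +1.
v=31: a=31^2·(≡29), b=31^0·(≡11) mod 31; (29|31)=-1, (11|31)=-1; (−1)^{2·0·15}·(-1)^0·(-1)^2 = +1.
v=5: a=5^1·(≡2), b=5^2·(≡2) mod 5; (2|5)=-1, (2|5)=-1; (−1)^{1·2·2}·(-1)^2·(-1)^1 = -1.
v=11: a=11^-1·(≡5), b=11^0·(≡10) mod 11; (5|11)=+1, (10|11)=-1; (−1)^{-1·0·5}·(+1)^0·(-1)^-1 = -1.
v=∞: -715 < 0 and 13 > 0  ⇒  (a,b)_∞ = +1.
Ram(-715, 13) = {5, 11}; no ℚ_5-point on the conic.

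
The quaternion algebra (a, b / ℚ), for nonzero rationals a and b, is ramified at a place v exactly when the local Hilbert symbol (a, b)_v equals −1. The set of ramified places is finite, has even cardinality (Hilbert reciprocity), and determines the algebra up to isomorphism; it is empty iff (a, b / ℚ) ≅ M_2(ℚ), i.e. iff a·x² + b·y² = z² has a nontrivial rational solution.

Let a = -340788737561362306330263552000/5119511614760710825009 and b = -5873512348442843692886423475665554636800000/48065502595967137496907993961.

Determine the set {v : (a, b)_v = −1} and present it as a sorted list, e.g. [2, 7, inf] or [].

(a, b) ≡ (-37145, -1105) mod (ℚ^×)²; places V = {2, 3, 5, 11, 13, 17, 19, 23, 31, 43, 47, ∞}.
(a,b)_31: α=-2, u≡24; β=0, v≡12 (mod 31); (24|31)=-1, (12|31)=-1; sign (−1)^0·-1^0·-1^-2 = +1.
(a,b)_19: α=1, u≡3; β=2, v≡16 (mod 19); (3|19)=-1, (16|19)=+1; sign (−1)^0·-1^2·+1^1 = +1.
(a,b)_5: α=3, u≡1; β=5, v≡4 (mod 5); (1|5)=+1, (4|5)=+1; sign (−1)^0·+1^5·+1^3 = +1.
(a,b)_43: α=-2, u≡29; β=-4, v≡38 (mod 43); (29|43)=-1, (38|43)=+1; sign (−1)^0·-1^-4·+1^-2 = +1.
(a,b)_47: α=-8, u≡9; β=-12, v≡41 (mod 47); (9|47)=+1, (41|47)=-1; sign (−1)^0·+1^-12·-1^-8 = +1.
(a,b)_13: α=2, u≡1; β=3, v≡6 (mod 13); (1|13)=+1, (6|13)=-1; sign (−1)^0·+1^3·-1^2 = +1.
(a,b)_2: α=26, β=32; u≡7, v≡7 (mod 8); ε(u)ε(v)=1·1, αω(v)=26·0, βω(u)=32·0; sum ≡ 1  ⇒  -1.
(a,b)_17: α=5, u≡15; β=7, v≡7 (mod 17); (15|17)=+1, (7|17)=-1; sign (−1)^0·+1^7·-1^5 = -1.
(a,b)_3: α=18, u≡1; β=26, v≡2 (mod 3); (1|3)=+1, (2|3)=-1; sign (−1)^0·+1^26·-1^18 = +1.
(a,b)_23: α=1, u≡6; β=2, v≡17 (mod 23); (6|23)=+1, (17|23)=-1; sign (−1)^0·+1^2·-1^1 = -1.
(a,b)_∞: sgn(-37145)=−, sgn(-1105)=−, so -1.
(a,b)_11: α=-2, u≡2; β=-2, v≡2 (mod 11); (2|11)=-1, (2|11)=-1; sign (−1)^0·-1^-2·-1^-2 = +1.
|Ram(-37145, -1105)| = 4, even; anisotropic at {2, 17, 23, ∞}.

[2, 17, 23, inf]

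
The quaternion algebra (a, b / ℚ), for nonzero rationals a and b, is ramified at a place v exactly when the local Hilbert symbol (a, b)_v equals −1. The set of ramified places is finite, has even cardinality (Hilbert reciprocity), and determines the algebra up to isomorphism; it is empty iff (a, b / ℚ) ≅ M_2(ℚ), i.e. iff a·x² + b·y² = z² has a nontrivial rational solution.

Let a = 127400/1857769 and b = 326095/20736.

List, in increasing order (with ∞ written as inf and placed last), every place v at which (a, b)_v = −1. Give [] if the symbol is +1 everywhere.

[]

(a, b) ≡ (26, 55) mod (ℚ^×)²; places V = {2, 3, 5, 7, 11, 13, 29, 47, ∞}.
(a,b)_29: α=-2, u≡18; β=0, v≡19 (mod 29); (18|29)=-1, (19|29)=-1; sign (−1)^0·-1^0·-1^-2 = +1.
(a,b)_13: α=1, u≡6; β=0, v≡3 (mod 13); (6|13)=-1, (3|13)=+1; sign (−1)^0·-1^0·+1^1 = +1.
(a,b)_∞: sgn(26)=+, sgn(55)=+, so +1.
(a,b)_47: α=-2, u≡41; β=0, v≡1 (mod 47); (41|47)=-1, (1|47)=+1; sign (−1)^0·-1^0·+1^-2 = +1.
(a,b)_5: α=2, u≡4; β=1, v≡4 (mod 5); (4|5)=+1, (4|5)=+1; sign (−1)^0·+1^1·+1^2 = +1.
(a,b)_11: α=0, u≡9; β=3, v≡3 (mod 11); (9|11)=+1, (3|11)=+1; sign (−1)^0·+1^3·+1^0 = +1.
(a,b)_2: α=3, β=-8; u≡5, v≡7 (mod 8); ε(u)ε(v)=0·1, αω(v)=3·0, βω(u)=-8·1; sum ≡ 0  ⇒  +1.
(a,b)_3: α=0, u≡2; β=-4, v≡1 (mod 3); (2|3)=-1, (1|3)=+1; sign (−1)^0·-1^-4·+1^0 = +1.
(a,b)_7: α=2, u≡6; β=2, v≡6 (mod 7); (6|7)=-1, (6|7)=-1; sign (−1)^0·-1^2·-1^2 = +1.
Every local symbol is +1, so the conic 26·x² + 55·y² = z² has ℚ_v-points for all v and hence a ℚ-point; (a, b / ℚ) ≅ M_2(ℚ).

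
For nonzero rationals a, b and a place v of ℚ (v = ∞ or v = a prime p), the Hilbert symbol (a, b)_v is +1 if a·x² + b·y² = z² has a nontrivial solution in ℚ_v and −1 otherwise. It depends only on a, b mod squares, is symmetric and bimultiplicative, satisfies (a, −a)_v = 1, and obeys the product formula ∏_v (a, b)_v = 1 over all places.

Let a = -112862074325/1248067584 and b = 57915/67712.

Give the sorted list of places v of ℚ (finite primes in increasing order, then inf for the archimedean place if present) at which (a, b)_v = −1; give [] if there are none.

(a, b) ≡ (-77, 1430) mod (ℚ^×)²; places V = {2, 3, 5, 7, 11, 13, 19, 23, 31, ∞}.
(a,b)_11: α=1, u≡9; β=1, v≡1 (mod 11); (9|11)=+1, (1|11)=+1; sign (−1)^1·+1^1·+1^1 = -1.
(a,b)_31: α=2, u≡20; β=0, v≡28 (mod 31); (20|31)=+1, (28|31)=+1; sign (−1)^0·+1^0·+1^2 = +1.
(a,b)_19: α=2, u≡12; β=0, v≡4 (mod 19); (12|19)=-1, (4|19)=+1; sign (−1)^0·-1^0·+1^2 = +1.
(a,b)_5: α=2, u≡3; β=1, v≡4 (mod 5); (3|5)=-1, (4|5)=+1; sign (−1)^0·-1^1·+1^2 = -1.
(a,b)_7: α=1, u≡5; β=0, v≡4 (mod 7); (5|7)=-1, (4|7)=+1; sign (−1)^0·-1^0·+1^1 = +1.
(a,b)_13: α=2, u≡1; β=1, v≡6 (mod 13); (1|13)=+1, (6|13)=-1; sign (−1)^0·+1^1·-1^2 = +1.
(a,b)_2: α=-18, β=-7; u≡3, v≡3 (mod 8); ε(u)ε(v)=1·1, αω(v)=-18·1, βω(u)=-7·1; sum ≡ 0  ⇒  +1.
(a,b)_23: α=-2, u≡14; β=-2, v≡16 (mod 23); (14|23)=-1, (16|23)=+1; sign (−1)^0·-1^-2·+1^-2 = +1.
(a,b)_3: α=-2, u≡1; β=4, v≡2 (mod 3); (1|3)=+1, (2|3)=-1; sign (−1)^0·+1^4·-1^-2 = +1.
(a,b)_∞: sgn(-77)=−, sgn(1430)=+, so +1.
(-77, 1430 / ℚ) ramifies at {5, 11}: a division algebra.

[5, 11]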